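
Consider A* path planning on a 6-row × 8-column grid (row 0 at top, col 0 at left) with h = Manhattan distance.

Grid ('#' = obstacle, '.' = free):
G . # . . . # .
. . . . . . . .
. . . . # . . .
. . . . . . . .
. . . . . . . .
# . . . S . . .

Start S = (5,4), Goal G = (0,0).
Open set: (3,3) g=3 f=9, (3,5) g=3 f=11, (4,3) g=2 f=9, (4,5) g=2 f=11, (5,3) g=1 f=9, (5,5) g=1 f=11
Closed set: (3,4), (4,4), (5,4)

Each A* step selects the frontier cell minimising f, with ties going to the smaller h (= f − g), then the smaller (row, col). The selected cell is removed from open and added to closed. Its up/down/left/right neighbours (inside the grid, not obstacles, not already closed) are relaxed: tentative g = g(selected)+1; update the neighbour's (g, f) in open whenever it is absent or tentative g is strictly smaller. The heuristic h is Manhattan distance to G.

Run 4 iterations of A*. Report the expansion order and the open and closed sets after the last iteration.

step 1: expand (3,3) (f=9, h=6) → closed; open now [(2,3) g=4 f=9, (3,2) g=4 f=9, (3,5) g=3 f=11, (4,3) g=2 f=9, (4,5) g=2 f=11, (5,3) g=1 f=9, (5,5) g=1 f=11]
step 2: expand (2,3) (f=9, h=5) → closed; open now [(1,3) g=5 f=9, (2,2) g=5 f=9, (3,2) g=4 f=9, (3,5) g=3 f=11, (4,3) g=2 f=9, (4,5) g=2 f=11, (5,3) g=1 f=9, (5,5) g=1 f=11]
step 3: expand (1,3) (f=9, h=4) → closed; open now [(0,3) g=6 f=9, (1,2) g=6 f=9, (1,4) g=6 f=11, (2,2) g=5 f=9, (3,2) g=4 f=9, (3,5) g=3 f=11, (4,3) g=2 f=9, (4,5) g=2 f=11, (5,3) g=1 f=9, (5,5) g=1 f=11]
step 4: expand (0,3) (f=9, h=3) → closed; open now [(0,4) g=7 f=11, (1,2) g=6 f=9, (1,4) g=6 f=11, (2,2) g=5 f=9, (3,2) g=4 f=9, (3,5) g=3 f=11, (4,3) g=2 f=9, (4,5) g=2 f=11, (5,3) g=1 f=9, (5,5) g=1 f=11]

order=[(3,3) → (2,3) → (1,3) → (0,3)]; open=[(0,4) g=7 f=11, (1,2) g=6 f=9, (1,4) g=6 f=11, (2,2) g=5 f=9, (3,2) g=4 f=9, (3,5) g=3 f=11, (4,3) g=2 f=9, (4,5) g=2 f=11, (5,3) g=1 f=9, (5,5) g=1 f=11]; closed=[(0,3), (1,3), (2,3), (3,3), (3,4), (4,4), (5,4)]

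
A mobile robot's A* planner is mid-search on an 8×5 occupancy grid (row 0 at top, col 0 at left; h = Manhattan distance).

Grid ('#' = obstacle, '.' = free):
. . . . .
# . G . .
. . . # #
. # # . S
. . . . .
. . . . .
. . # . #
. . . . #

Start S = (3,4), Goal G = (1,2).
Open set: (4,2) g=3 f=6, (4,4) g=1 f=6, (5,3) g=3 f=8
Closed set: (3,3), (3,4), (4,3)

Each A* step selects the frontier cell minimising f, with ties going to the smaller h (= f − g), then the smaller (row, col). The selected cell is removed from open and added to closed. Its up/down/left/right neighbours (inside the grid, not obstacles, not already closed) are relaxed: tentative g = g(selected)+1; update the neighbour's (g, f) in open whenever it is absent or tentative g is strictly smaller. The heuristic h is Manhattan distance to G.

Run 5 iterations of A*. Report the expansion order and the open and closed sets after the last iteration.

order=[(4,2) → (4,4) → (4,1) → (5,2) → (5,3)]; open=[(4,0) g=5 f=10, (5,1) g=5 f=10, (5,4) g=2 f=8, (6,3) g=4 f=10]; closed=[(3,3), (3,4), (4,1), (4,2), (4,3), (4,4), (5,2), (5,3)]

step 1: expand (4,2) (f=6, h=3) → closed; open now [(4,1) g=4 f=8, (4,4) g=1 f=6, (5,2) g=4 f=8, (5,3) g=3 f=8]
step 2: expand (4,4) (f=6, h=5) → closed; open now [(4,1) g=4 f=8, (5,2) g=4 f=8, (5,3) g=3 f=8, (5,4) g=2 f=8]
step 3: expand (4,1) (f=8, h=4) → closed; open now [(4,0) g=5 f=10, (5,1) g=5 f=10, (5,2) g=4 f=8, (5,3) g=3 f=8, (5,4) g=2 f=8]
step 4: expand (5,2) (f=8, h=4) → closed; open now [(4,0) g=5 f=10, (5,1) g=5 f=10, (5,3) g=3 f=8, (5,4) g=2 f=8]
step 5: expand (5,3) (f=8, h=5) → closed; open now [(4,0) g=5 f=10, (5,1) g=5 f=10, (5,4) g=2 f=8, (6,3) g=4 f=10]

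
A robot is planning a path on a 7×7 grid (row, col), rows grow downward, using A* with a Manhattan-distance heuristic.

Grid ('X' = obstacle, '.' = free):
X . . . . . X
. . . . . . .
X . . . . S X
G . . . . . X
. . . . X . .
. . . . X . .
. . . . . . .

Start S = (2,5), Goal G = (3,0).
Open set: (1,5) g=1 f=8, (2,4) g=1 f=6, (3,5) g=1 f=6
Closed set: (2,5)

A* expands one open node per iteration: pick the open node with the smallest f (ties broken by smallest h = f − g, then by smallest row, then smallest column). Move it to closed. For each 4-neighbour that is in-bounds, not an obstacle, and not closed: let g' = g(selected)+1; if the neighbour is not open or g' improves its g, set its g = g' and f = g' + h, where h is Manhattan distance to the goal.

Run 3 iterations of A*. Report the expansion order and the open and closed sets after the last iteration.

order=[(2,4) → (2,3) → (2,2)]; open=[(1,2) g=4 f=8, (1,3) g=3 f=8, (1,4) g=2 f=8, (1,5) g=1 f=8, (2,1) g=4 f=6, (3,2) g=4 f=6, (3,3) g=3 f=6, (3,4) g=2 f=6, (3,5) g=1 f=6]; closed=[(2,2), (2,3), (2,4), (2,5)]

step 1: expand (2,4) (f=6, h=5) → closed; open now [(1,4) g=2 f=8, (1,5) g=1 f=8, (2,3) g=2 f=6, (3,4) g=2 f=6, (3,5) g=1 f=6]
step 2: expand (2,3) (f=6, h=4) → closed; open now [(1,3) g=3 f=8, (1,4) g=2 f=8, (1,5) g=1 f=8, (2,2) g=3 f=6, (3,3) g=3 f=6, (3,4) g=2 f=6, (3,5) g=1 f=6]
step 3: expand (2,2) (f=6, h=3) → closed; open now [(1,2) g=4 f=8, (1,3) g=3 f=8, (1,4) g=2 f=8, (1,5) g=1 f=8, (2,1) g=4 f=6, (3,2) g=4 f=6, (3,3) g=3 f=6, (3,4) g=2 f=6, (3,5) g=1 f=6]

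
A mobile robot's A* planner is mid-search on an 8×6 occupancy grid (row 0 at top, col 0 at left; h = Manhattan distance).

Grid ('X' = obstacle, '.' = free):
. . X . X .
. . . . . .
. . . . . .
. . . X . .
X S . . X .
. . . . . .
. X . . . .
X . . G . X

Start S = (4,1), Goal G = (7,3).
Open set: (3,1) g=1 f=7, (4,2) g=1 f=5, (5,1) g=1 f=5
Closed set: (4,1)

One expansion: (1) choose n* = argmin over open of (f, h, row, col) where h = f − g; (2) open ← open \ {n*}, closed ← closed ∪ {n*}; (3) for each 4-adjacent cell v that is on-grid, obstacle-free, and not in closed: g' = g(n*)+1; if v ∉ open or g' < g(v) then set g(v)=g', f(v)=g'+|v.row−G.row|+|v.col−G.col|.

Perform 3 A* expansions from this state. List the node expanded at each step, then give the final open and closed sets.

step 1: expand (4,2) (f=5, h=4) → closed; open now [(3,1) g=1 f=7, (3,2) g=2 f=7, (4,3) g=2 f=5, (5,1) g=1 f=5, (5,2) g=2 f=5]
step 2: expand (4,3) (f=5, h=3) → closed; open now [(3,1) g=1 f=7, (3,2) g=2 f=7, (5,1) g=1 f=5, (5,2) g=2 f=5, (5,3) g=3 f=5]
step 3: expand (5,3) (f=5, h=2) → closed; open now [(3,1) g=1 f=7, (3,2) g=2 f=7, (5,1) g=1 f=5, (5,2) g=2 f=5, (5,4) g=4 f=7, (6,3) g=4 f=5]

order=[(4,2) → (4,3) → (5,3)]; open=[(3,1) g=1 f=7, (3,2) g=2 f=7, (5,1) g=1 f=5, (5,2) g=2 f=5, (5,4) g=4 f=7, (6,3) g=4 f=5]; closed=[(4,1), (4,2), (4,3), (5,3)]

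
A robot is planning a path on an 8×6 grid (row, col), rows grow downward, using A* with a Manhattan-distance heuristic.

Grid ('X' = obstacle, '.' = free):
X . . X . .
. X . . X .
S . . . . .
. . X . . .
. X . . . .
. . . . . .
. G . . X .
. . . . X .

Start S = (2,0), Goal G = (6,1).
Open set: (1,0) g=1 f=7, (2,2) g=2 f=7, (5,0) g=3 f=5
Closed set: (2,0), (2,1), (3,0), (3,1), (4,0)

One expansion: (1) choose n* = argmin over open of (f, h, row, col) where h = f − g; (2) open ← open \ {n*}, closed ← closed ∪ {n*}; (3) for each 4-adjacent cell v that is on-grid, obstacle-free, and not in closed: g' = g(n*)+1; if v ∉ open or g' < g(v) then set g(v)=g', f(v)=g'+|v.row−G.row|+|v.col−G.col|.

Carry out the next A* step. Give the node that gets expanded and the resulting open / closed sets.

step 1: expand (5,0) (f=5, h=2) → closed; open now [(1,0) g=1 f=7, (2,2) g=2 f=7, (5,1) g=4 f=5, (6,0) g=4 f=5]

expanded=(5,0); open=[(1,0) g=1 f=7, (2,2) g=2 f=7, (5,1) g=4 f=5, (6,0) g=4 f=5]; closed=[(2,0), (2,1), (3,0), (3,1), (4,0), (5,0)]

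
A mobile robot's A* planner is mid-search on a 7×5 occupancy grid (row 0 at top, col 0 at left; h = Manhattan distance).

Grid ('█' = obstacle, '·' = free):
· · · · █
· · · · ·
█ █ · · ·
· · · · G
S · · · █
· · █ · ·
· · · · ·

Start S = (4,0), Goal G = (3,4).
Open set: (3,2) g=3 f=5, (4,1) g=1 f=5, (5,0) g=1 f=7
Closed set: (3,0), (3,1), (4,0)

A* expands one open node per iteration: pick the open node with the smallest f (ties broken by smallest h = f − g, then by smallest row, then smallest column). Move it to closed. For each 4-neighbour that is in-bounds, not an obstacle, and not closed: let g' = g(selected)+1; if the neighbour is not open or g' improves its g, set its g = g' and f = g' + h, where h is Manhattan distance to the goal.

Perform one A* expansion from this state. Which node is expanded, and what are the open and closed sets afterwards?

step 1: expand (3,2) (f=5, h=2) → closed; open now [(2,2) g=4 f=7, (3,3) g=4 f=5, (4,1) g=1 f=5, (4,2) g=4 f=7, (5,0) g=1 f=7]

expanded=(3,2); open=[(2,2) g=4 f=7, (3,3) g=4 f=5, (4,1) g=1 f=5, (4,2) g=4 f=7, (5,0) g=1 f=7]; closed=[(3,0), (3,1), (3,2), (4,0)]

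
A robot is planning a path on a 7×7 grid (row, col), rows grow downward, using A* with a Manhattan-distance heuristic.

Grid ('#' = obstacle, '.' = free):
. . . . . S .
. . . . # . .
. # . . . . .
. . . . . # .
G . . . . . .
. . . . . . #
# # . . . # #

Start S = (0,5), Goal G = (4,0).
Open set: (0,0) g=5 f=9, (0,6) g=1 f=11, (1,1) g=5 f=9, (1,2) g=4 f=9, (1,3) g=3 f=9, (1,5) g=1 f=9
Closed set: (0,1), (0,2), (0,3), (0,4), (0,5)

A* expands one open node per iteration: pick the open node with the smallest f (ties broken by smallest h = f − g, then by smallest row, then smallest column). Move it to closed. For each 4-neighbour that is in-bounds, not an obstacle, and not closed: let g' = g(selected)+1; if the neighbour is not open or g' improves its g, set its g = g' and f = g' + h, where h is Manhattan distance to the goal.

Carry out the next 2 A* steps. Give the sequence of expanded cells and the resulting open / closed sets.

step 1: expand (0,0) (f=9, h=4) → closed; open now [(0,6) g=1 f=11, (1,0) g=6 f=9, (1,1) g=5 f=9, (1,2) g=4 f=9, (1,3) g=3 f=9, (1,5) g=1 f=9]
step 2: expand (1,0) (f=9, h=3) → closed; open now [(0,6) g=1 f=11, (1,1) g=5 f=9, (1,2) g=4 f=9, (1,3) g=3 f=9, (1,5) g=1 f=9, (2,0) g=7 f=9]

order=[(0,0) → (1,0)]; open=[(0,6) g=1 f=11, (1,1) g=5 f=9, (1,2) g=4 f=9, (1,3) g=3 f=9, (1,5) g=1 f=9, (2,0) g=7 f=9]; closed=[(0,0), (0,1), (0,2), (0,3), (0,4), (0,5), (1,0)]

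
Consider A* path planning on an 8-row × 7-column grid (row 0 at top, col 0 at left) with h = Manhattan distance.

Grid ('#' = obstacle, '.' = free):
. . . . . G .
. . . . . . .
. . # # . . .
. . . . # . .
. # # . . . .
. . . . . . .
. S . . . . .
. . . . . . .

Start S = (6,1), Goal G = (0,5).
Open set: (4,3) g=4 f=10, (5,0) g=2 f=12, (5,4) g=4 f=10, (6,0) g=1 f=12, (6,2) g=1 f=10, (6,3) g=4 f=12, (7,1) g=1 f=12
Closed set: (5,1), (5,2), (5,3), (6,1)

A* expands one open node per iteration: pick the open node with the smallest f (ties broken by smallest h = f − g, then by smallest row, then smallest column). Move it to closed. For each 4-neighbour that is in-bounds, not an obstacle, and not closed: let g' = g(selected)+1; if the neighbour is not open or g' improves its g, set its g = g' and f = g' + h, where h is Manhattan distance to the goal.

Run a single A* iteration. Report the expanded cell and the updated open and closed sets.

expanded=(4,3); open=[(3,3) g=5 f=10, (4,4) g=5 f=10, (5,0) g=2 f=12, (5,4) g=4 f=10, (6,0) g=1 f=12, (6,2) g=1 f=10, (6,3) g=4 f=12, (7,1) g=1 f=12]; closed=[(4,3), (5,1), (5,2), (5,3), (6,1)]

step 1: expand (4,3) (f=10, h=6) → closed; open now [(3,3) g=5 f=10, (4,4) g=5 f=10, (5,0) g=2 f=12, (5,4) g=4 f=10, (6,0) g=1 f=12, (6,2) g=1 f=10, (6,3) g=4 f=12, (7,1) g=1 f=12]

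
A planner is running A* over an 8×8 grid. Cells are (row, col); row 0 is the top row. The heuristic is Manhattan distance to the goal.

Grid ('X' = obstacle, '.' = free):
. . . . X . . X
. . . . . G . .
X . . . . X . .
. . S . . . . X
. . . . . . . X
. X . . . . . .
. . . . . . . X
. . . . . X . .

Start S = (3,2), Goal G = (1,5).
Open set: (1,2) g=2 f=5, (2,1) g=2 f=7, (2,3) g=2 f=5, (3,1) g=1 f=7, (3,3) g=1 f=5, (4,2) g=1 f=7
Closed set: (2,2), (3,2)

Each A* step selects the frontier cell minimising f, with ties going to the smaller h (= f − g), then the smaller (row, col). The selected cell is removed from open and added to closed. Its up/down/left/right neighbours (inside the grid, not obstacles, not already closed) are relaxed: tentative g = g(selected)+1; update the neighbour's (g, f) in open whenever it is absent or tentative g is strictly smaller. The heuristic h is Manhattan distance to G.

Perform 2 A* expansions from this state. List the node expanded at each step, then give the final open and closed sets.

order=[(1,2) → (1,3)]; open=[(0,2) g=3 f=7, (0,3) g=4 f=7, (1,1) g=3 f=7, (1,4) g=4 f=5, (2,1) g=2 f=7, (2,3) g=2 f=5, (3,1) g=1 f=7, (3,3) g=1 f=5, (4,2) g=1 f=7]; closed=[(1,2), (1,3), (2,2), (3,2)]

step 1: expand (1,2) (f=5, h=3) → closed; open now [(0,2) g=3 f=7, (1,1) g=3 f=7, (1,3) g=3 f=5, (2,1) g=2 f=7, (2,3) g=2 f=5, (3,1) g=1 f=7, (3,3) g=1 f=5, (4,2) g=1 f=7]
step 2: expand (1,3) (f=5, h=2) → closed; open now [(0,2) g=3 f=7, (0,3) g=4 f=7, (1,1) g=3 f=7, (1,4) g=4 f=5, (2,1) g=2 f=7, (2,3) g=2 f=5, (3,1) g=1 f=7, (3,3) g=1 f=5, (4,2) g=1 f=7]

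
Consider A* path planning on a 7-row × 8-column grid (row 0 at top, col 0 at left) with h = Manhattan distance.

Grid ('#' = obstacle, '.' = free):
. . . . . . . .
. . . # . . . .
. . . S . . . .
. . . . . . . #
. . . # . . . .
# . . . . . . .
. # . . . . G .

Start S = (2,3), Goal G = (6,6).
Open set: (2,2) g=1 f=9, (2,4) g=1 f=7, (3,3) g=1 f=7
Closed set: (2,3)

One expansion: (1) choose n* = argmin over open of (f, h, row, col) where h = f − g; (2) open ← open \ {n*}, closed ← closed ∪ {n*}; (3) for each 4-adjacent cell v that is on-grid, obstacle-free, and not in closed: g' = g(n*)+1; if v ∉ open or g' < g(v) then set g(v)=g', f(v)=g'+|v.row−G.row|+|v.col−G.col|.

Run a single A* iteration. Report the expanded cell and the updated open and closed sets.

step 1: expand (2,4) (f=7, h=6) → closed; open now [(1,4) g=2 f=9, (2,2) g=1 f=9, (2,5) g=2 f=7, (3,3) g=1 f=7, (3,4) g=2 f=7]

expanded=(2,4); open=[(1,4) g=2 f=9, (2,2) g=1 f=9, (2,5) g=2 f=7, (3,3) g=1 f=7, (3,4) g=2 f=7]; closed=[(2,3), (2,4)]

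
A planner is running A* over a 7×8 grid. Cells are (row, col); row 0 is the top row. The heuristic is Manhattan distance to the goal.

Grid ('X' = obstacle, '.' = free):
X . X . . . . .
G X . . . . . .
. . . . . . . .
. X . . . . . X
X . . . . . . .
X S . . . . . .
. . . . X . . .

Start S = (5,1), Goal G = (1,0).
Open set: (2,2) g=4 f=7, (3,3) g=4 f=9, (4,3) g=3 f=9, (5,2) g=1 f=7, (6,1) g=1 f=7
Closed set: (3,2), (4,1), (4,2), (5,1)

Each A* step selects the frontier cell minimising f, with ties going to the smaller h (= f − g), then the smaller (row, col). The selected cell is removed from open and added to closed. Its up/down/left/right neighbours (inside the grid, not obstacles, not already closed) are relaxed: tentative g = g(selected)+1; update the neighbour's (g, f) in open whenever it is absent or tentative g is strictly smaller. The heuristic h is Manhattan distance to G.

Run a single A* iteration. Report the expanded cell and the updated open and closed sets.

step 1: expand (2,2) (f=7, h=3) → closed; open now [(1,2) g=5 f=7, (2,1) g=5 f=7, (2,3) g=5 f=9, (3,3) g=4 f=9, (4,3) g=3 f=9, (5,2) g=1 f=7, (6,1) g=1 f=7]

expanded=(2,2); open=[(1,2) g=5 f=7, (2,1) g=5 f=7, (2,3) g=5 f=9, (3,3) g=4 f=9, (4,3) g=3 f=9, (5,2) g=1 f=7, (6,1) g=1 f=7]; closed=[(2,2), (3,2), (4,1), (4,2), (5,1)]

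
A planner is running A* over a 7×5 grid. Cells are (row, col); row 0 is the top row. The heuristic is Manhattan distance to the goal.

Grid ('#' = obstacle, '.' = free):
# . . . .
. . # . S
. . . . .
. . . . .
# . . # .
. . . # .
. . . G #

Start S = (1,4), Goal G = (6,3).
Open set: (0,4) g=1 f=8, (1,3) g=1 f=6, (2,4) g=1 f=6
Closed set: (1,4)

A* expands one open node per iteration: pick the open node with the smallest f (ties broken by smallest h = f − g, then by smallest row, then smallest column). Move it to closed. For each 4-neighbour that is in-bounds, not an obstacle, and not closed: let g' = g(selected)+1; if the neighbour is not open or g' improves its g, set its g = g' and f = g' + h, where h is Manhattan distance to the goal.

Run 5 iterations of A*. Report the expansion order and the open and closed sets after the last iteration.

order=[(1,3) → (2,3) → (3,3) → (2,4) → (3,4)]; open=[(0,3) g=2 f=8, (0,4) g=1 f=8, (2,2) g=3 f=8, (3,2) g=4 f=8, (4,4) g=3 f=6]; closed=[(1,3), (1,4), (2,3), (2,4), (3,3), (3,4)]

step 1: expand (1,3) (f=6, h=5) → closed; open now [(0,3) g=2 f=8, (0,4) g=1 f=8, (2,3) g=2 f=6, (2,4) g=1 f=6]
step 2: expand (2,3) (f=6, h=4) → closed; open now [(0,3) g=2 f=8, (0,4) g=1 f=8, (2,2) g=3 f=8, (2,4) g=1 f=6, (3,3) g=3 f=6]
step 3: expand (3,3) (f=6, h=3) → closed; open now [(0,3) g=2 f=8, (0,4) g=1 f=8, (2,2) g=3 f=8, (2,4) g=1 f=6, (3,2) g=4 f=8, (3,4) g=4 f=8]
step 4: expand (2,4) (f=6, h=5) → closed; open now [(0,3) g=2 f=8, (0,4) g=1 f=8, (2,2) g=3 f=8, (3,2) g=4 f=8, (3,4) g=2 f=6]
step 5: expand (3,4) (f=6, h=4) → closed; open now [(0,3) g=2 f=8, (0,4) g=1 f=8, (2,2) g=3 f=8, (3,2) g=4 f=8, (4,4) g=3 f=6]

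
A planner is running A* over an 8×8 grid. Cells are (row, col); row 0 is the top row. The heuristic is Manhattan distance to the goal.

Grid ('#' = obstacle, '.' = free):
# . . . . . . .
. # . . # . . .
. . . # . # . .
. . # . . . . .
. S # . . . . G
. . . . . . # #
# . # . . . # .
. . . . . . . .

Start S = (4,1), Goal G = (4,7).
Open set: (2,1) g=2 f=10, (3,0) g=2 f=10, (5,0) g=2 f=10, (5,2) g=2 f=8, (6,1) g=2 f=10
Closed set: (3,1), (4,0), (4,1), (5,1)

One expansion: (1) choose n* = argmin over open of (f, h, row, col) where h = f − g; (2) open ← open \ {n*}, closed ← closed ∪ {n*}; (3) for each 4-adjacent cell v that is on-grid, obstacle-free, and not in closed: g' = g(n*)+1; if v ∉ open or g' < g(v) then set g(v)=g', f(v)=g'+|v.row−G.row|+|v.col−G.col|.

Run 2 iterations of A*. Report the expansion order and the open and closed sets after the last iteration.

step 1: expand (5,2) (f=8, h=6) → closed; open now [(2,1) g=2 f=10, (3,0) g=2 f=10, (5,0) g=2 f=10, (5,3) g=3 f=8, (6,1) g=2 f=10]
step 2: expand (5,3) (f=8, h=5) → closed; open now [(2,1) g=2 f=10, (3,0) g=2 f=10, (4,3) g=4 f=8, (5,0) g=2 f=10, (5,4) g=4 f=8, (6,1) g=2 f=10, (6,3) g=4 f=10]

order=[(5,2) → (5,3)]; open=[(2,1) g=2 f=10, (3,0) g=2 f=10, (4,3) g=4 f=8, (5,0) g=2 f=10, (5,4) g=4 f=8, (6,1) g=2 f=10, (6,3) g=4 f=10]; closed=[(3,1), (4,0), (4,1), (5,1), (5,2), (5,3)]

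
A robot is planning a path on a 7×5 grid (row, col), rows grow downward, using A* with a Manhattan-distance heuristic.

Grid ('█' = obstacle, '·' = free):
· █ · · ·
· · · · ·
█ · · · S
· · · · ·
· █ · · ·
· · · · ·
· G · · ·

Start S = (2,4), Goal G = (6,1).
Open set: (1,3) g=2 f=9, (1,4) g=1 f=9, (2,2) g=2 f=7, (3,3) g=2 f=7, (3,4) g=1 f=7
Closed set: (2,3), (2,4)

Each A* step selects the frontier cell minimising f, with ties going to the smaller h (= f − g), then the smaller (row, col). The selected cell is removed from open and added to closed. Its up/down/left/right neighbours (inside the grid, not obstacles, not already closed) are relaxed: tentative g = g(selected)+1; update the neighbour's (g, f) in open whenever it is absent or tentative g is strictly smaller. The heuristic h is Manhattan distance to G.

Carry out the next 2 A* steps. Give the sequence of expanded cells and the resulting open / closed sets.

order=[(2,2) → (2,1)]; open=[(1,1) g=4 f=9, (1,2) g=3 f=9, (1,3) g=2 f=9, (1,4) g=1 f=9, (3,1) g=4 f=7, (3,2) g=3 f=7, (3,3) g=2 f=7, (3,4) g=1 f=7]; closed=[(2,1), (2,2), (2,3), (2,4)]

step 1: expand (2,2) (f=7, h=5) → closed; open now [(1,2) g=3 f=9, (1,3) g=2 f=9, (1,4) g=1 f=9, (2,1) g=3 f=7, (3,2) g=3 f=7, (3,3) g=2 f=7, (3,4) g=1 f=7]
step 2: expand (2,1) (f=7, h=4) → closed; open now [(1,1) g=4 f=9, (1,2) g=3 f=9, (1,3) g=2 f=9, (1,4) g=1 f=9, (3,1) g=4 f=7, (3,2) g=3 f=7, (3,3) g=2 f=7, (3,4) g=1 f=7]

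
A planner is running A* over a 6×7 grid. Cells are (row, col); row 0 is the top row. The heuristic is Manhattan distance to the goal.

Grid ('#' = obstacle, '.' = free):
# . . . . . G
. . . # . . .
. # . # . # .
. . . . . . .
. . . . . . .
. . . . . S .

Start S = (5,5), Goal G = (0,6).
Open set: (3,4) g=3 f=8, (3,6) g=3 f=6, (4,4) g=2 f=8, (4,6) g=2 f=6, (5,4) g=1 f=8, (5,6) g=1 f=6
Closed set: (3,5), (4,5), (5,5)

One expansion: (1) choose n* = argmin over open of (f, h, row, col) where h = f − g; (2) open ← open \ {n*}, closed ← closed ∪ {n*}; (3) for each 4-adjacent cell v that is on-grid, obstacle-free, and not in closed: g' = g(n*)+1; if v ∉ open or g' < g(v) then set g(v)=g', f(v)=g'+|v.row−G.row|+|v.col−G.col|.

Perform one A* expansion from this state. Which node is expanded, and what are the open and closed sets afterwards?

expanded=(3,6); open=[(2,6) g=4 f=6, (3,4) g=3 f=8, (4,4) g=2 f=8, (4,6) g=2 f=6, (5,4) g=1 f=8, (5,6) g=1 f=6]; closed=[(3,5), (3,6), (4,5), (5,5)]

step 1: expand (3,6) (f=6, h=3) → closed; open now [(2,6) g=4 f=6, (3,4) g=3 f=8, (4,4) g=2 f=8, (4,6) g=2 f=6, (5,4) g=1 f=8, (5,6) g=1 f=6]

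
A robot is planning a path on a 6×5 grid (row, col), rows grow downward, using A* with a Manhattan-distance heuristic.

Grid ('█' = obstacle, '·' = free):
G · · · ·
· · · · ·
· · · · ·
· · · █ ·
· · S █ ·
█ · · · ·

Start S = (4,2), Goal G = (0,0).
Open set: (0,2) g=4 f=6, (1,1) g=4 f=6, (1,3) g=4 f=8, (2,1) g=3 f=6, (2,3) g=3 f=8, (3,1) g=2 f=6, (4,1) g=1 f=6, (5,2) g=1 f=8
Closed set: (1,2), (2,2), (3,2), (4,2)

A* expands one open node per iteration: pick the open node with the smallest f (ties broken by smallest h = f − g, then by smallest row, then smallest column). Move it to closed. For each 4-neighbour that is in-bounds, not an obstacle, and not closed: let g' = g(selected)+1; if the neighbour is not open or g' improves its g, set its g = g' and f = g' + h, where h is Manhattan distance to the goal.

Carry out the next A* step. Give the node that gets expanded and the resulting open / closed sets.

step 1: expand (0,2) (f=6, h=2) → closed; open now [(0,1) g=5 f=6, (0,3) g=5 f=8, (1,1) g=4 f=6, (1,3) g=4 f=8, (2,1) g=3 f=6, (2,3) g=3 f=8, (3,1) g=2 f=6, (4,1) g=1 f=6, (5,2) g=1 f=8]

expanded=(0,2); open=[(0,1) g=5 f=6, (0,3) g=5 f=8, (1,1) g=4 f=6, (1,3) g=4 f=8, (2,1) g=3 f=6, (2,3) g=3 f=8, (3,1) g=2 f=6, (4,1) g=1 f=6, (5,2) g=1 f=8]; closed=[(0,2), (1,2), (2,2), (3,2), (4,2)]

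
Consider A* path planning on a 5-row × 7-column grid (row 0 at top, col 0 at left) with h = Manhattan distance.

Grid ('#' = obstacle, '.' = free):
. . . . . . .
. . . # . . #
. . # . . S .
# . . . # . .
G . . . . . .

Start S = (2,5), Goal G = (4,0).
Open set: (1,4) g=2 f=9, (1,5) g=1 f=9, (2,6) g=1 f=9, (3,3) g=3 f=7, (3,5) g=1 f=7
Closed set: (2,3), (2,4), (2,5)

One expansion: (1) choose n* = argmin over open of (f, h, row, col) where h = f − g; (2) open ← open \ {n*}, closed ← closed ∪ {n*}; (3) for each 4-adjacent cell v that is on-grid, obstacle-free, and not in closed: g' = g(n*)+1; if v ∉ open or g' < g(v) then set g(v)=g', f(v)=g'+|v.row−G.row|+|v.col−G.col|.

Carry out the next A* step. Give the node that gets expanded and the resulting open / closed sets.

step 1: expand (3,3) (f=7, h=4) → closed; open now [(1,4) g=2 f=9, (1,5) g=1 f=9, (2,6) g=1 f=9, (3,2) g=4 f=7, (3,5) g=1 f=7, (4,3) g=4 f=7]

expanded=(3,3); open=[(1,4) g=2 f=9, (1,5) g=1 f=9, (2,6) g=1 f=9, (3,2) g=4 f=7, (3,5) g=1 f=7, (4,3) g=4 f=7]; closed=[(2,3), (2,4), (2,5), (3,3)]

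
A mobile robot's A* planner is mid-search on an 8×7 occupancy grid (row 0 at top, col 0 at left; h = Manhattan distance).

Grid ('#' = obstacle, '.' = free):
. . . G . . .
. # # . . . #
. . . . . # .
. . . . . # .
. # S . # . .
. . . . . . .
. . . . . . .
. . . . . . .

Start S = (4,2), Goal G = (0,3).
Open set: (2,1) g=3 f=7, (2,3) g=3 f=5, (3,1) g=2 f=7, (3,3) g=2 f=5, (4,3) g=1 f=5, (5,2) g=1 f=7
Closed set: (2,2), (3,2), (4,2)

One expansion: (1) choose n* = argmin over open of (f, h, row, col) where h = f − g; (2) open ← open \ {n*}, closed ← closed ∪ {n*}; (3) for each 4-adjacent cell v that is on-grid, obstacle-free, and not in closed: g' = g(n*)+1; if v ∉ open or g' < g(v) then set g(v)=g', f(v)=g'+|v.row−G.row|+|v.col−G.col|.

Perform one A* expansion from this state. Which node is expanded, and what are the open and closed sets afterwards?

expanded=(2,3); open=[(1,3) g=4 f=5, (2,1) g=3 f=7, (2,4) g=4 f=7, (3,1) g=2 f=7, (3,3) g=2 f=5, (4,3) g=1 f=5, (5,2) g=1 f=7]; closed=[(2,2), (2,3), (3,2), (4,2)]

step 1: expand (2,3) (f=5, h=2) → closed; open now [(1,3) g=4 f=5, (2,1) g=3 f=7, (2,4) g=4 f=7, (3,1) g=2 f=7, (3,3) g=2 f=5, (4,3) g=1 f=5, (5,2) g=1 f=7]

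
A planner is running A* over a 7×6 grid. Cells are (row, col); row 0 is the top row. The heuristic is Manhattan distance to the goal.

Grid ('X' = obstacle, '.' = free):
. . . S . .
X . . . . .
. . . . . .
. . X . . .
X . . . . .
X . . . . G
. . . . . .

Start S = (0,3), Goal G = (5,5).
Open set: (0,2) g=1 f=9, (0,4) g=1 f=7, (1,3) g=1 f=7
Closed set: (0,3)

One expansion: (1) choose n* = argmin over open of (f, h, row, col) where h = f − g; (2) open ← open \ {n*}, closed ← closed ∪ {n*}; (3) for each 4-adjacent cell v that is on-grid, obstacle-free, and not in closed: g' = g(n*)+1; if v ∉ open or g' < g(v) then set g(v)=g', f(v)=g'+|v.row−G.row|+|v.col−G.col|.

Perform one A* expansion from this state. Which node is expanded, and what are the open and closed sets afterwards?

expanded=(0,4); open=[(0,2) g=1 f=9, (0,5) g=2 f=7, (1,3) g=1 f=7, (1,4) g=2 f=7]; closed=[(0,3), (0,4)]

step 1: expand (0,4) (f=7, h=6) → closed; open now [(0,2) g=1 f=9, (0,5) g=2 f=7, (1,3) g=1 f=7, (1,4) g=2 f=7]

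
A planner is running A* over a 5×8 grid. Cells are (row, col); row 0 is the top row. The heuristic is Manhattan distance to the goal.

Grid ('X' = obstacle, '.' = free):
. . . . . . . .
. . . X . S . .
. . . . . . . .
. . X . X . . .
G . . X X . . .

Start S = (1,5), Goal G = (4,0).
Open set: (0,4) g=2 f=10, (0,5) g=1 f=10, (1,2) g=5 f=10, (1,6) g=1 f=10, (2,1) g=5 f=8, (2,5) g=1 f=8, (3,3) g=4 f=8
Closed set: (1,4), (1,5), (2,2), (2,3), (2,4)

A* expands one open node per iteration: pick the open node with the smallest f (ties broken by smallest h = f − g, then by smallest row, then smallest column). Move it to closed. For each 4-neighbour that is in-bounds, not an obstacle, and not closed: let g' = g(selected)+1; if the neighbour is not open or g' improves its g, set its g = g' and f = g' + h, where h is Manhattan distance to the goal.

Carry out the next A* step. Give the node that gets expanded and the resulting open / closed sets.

step 1: expand (2,1) (f=8, h=3) → closed; open now [(0,4) g=2 f=10, (0,5) g=1 f=10, (1,1) g=6 f=10, (1,2) g=5 f=10, (1,6) g=1 f=10, (2,0) g=6 f=8, (2,5) g=1 f=8, (3,1) g=6 f=8, (3,3) g=4 f=8]

expanded=(2,1); open=[(0,4) g=2 f=10, (0,5) g=1 f=10, (1,1) g=6 f=10, (1,2) g=5 f=10, (1,6) g=1 f=10, (2,0) g=6 f=8, (2,5) g=1 f=8, (3,1) g=6 f=8, (3,3) g=4 f=8]; closed=[(1,4), (1,5), (2,1), (2,2), (2,3), (2,4)]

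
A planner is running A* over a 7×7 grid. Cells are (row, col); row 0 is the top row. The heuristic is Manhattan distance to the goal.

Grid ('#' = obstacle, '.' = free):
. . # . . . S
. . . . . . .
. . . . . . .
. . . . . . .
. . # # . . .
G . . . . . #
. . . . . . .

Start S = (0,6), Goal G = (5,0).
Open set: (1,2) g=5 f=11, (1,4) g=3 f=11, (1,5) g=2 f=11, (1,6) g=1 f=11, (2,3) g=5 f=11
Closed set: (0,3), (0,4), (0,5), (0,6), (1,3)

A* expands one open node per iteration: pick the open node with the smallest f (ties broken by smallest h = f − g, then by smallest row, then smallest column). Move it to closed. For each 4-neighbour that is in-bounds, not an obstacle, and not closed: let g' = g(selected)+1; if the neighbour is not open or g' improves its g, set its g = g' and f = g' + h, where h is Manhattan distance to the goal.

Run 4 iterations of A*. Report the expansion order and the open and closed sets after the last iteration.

step 1: expand (1,2) (f=11, h=6) → closed; open now [(1,1) g=6 f=11, (1,4) g=3 f=11, (1,5) g=2 f=11, (1,6) g=1 f=11, (2,2) g=6 f=11, (2,3) g=5 f=11]
step 2: expand (1,1) (f=11, h=5) → closed; open now [(0,1) g=7 f=13, (1,0) g=7 f=11, (1,4) g=3 f=11, (1,5) g=2 f=11, (1,6) g=1 f=11, (2,1) g=7 f=11, (2,2) g=6 f=11, (2,3) g=5 f=11]
step 3: expand (1,0) (f=11, h=4) → closed; open now [(0,0) g=8 f=13, (0,1) g=7 f=13, (1,4) g=3 f=11, (1,5) g=2 f=11, (1,6) g=1 f=11, (2,0) g=8 f=11, (2,1) g=7 f=11, (2,2) g=6 f=11, (2,3) g=5 f=11]
step 4: expand (2,0) (f=11, h=3) → closed; open now [(0,0) g=8 f=13, (0,1) g=7 f=13, (1,4) g=3 f=11, (1,5) g=2 f=11, (1,6) g=1 f=11, (2,1) g=7 f=11, (2,2) g=6 f=11, (2,3) g=5 f=11, (3,0) g=9 f=11]

order=[(1,2) → (1,1) → (1,0) → (2,0)]; open=[(0,0) g=8 f=13, (0,1) g=7 f=13, (1,4) g=3 f=11, (1,5) g=2 f=11, (1,6) g=1 f=11, (2,1) g=7 f=11, (2,2) g=6 f=11, (2,3) g=5 f=11, (3,0) g=9 f=11]; closed=[(0,3), (0,4), (0,5), (0,6), (1,0), (1,1), (1,2), (1,3), (2,0)]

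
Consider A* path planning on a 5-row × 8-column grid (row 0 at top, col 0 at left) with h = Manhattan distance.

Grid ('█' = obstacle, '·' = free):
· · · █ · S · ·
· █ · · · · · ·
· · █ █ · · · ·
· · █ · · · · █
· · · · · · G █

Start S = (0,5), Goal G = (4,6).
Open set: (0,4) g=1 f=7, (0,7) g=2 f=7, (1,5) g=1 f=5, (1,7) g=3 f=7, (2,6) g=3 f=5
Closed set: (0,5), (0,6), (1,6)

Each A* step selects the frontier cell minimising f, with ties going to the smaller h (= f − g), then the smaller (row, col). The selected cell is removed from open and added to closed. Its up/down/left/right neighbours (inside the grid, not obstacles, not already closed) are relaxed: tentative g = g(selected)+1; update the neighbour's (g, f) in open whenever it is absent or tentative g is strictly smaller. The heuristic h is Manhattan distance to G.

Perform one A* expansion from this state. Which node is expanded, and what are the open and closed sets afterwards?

expanded=(2,6); open=[(0,4) g=1 f=7, (0,7) g=2 f=7, (1,5) g=1 f=5, (1,7) g=3 f=7, (2,5) g=4 f=7, (2,7) g=4 f=7, (3,6) g=4 f=5]; closed=[(0,5), (0,6), (1,6), (2,6)]

step 1: expand (2,6) (f=5, h=2) → closed; open now [(0,4) g=1 f=7, (0,7) g=2 f=7, (1,5) g=1 f=5, (1,7) g=3 f=7, (2,5) g=4 f=7, (2,7) g=4 f=7, (3,6) g=4 f=5]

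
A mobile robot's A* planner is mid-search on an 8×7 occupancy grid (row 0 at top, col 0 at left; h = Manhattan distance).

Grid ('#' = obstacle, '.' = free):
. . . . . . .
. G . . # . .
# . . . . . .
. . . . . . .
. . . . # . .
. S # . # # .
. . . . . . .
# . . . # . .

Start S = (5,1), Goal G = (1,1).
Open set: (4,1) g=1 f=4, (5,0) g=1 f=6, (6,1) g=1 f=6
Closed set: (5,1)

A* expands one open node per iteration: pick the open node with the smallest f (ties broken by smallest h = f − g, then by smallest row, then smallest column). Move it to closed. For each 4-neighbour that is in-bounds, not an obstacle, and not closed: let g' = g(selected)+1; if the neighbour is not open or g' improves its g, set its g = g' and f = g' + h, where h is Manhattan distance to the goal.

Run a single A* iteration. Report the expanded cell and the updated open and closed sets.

expanded=(4,1); open=[(3,1) g=2 f=4, (4,0) g=2 f=6, (4,2) g=2 f=6, (5,0) g=1 f=6, (6,1) g=1 f=6]; closed=[(4,1), (5,1)]

step 1: expand (4,1) (f=4, h=3) → closed; open now [(3,1) g=2 f=4, (4,0) g=2 f=6, (4,2) g=2 f=6, (5,0) g=1 f=6, (6,1) g=1 f=6]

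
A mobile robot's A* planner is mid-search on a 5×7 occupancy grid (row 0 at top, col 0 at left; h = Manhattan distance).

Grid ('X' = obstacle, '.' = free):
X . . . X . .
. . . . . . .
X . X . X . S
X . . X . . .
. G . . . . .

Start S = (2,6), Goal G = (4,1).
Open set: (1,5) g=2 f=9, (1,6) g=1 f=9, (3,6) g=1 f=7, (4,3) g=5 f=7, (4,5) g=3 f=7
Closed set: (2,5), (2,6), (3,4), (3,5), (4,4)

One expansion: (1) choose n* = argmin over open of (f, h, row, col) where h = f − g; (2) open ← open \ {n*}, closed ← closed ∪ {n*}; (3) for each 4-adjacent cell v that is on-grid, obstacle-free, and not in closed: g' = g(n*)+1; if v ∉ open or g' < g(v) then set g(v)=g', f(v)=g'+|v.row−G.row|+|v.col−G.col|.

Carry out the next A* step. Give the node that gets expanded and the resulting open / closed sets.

step 1: expand (4,3) (f=7, h=2) → closed; open now [(1,5) g=2 f=9, (1,6) g=1 f=9, (3,6) g=1 f=7, (4,2) g=6 f=7, (4,5) g=3 f=7]

expanded=(4,3); open=[(1,5) g=2 f=9, (1,6) g=1 f=9, (3,6) g=1 f=7, (4,2) g=6 f=7, (4,5) g=3 f=7]; closed=[(2,5), (2,6), (3,4), (3,5), (4,3), (4,4)]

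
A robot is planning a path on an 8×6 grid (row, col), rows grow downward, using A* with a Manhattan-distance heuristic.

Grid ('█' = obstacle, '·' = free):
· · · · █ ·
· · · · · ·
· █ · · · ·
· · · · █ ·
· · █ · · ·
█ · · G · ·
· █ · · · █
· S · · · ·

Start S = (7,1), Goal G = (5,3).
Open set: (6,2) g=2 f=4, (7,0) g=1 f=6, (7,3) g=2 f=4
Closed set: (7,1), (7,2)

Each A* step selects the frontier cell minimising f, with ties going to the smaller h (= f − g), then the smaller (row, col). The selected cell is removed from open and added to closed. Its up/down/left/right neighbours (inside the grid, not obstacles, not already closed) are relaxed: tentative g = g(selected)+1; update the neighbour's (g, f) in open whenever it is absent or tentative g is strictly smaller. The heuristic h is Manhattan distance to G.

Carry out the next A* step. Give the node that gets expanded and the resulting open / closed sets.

expanded=(6,2); open=[(5,2) g=3 f=4, (6,3) g=3 f=4, (7,0) g=1 f=6, (7,3) g=2 f=4]; closed=[(6,2), (7,1), (7,2)]

step 1: expand (6,2) (f=4, h=2) → closed; open now [(5,2) g=3 f=4, (6,3) g=3 f=4, (7,0) g=1 f=6, (7,3) g=2 f=4]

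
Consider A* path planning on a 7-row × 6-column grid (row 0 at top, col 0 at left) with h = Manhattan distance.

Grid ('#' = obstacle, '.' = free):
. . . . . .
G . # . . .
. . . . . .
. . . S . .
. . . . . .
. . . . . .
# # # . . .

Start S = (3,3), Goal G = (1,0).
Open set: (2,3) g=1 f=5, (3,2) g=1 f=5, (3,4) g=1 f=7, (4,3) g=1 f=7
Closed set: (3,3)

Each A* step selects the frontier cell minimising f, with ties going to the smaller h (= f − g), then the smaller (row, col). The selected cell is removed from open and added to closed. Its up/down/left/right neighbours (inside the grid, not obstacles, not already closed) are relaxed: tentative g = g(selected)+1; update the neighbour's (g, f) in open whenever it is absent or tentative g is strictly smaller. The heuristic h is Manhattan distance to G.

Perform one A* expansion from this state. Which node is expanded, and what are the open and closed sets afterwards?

step 1: expand (2,3) (f=5, h=4) → closed; open now [(1,3) g=2 f=5, (2,2) g=2 f=5, (2,4) g=2 f=7, (3,2) g=1 f=5, (3,4) g=1 f=7, (4,3) g=1 f=7]

expanded=(2,3); open=[(1,3) g=2 f=5, (2,2) g=2 f=5, (2,4) g=2 f=7, (3,2) g=1 f=5, (3,4) g=1 f=7, (4,3) g=1 f=7]; closed=[(2,3), (3,3)]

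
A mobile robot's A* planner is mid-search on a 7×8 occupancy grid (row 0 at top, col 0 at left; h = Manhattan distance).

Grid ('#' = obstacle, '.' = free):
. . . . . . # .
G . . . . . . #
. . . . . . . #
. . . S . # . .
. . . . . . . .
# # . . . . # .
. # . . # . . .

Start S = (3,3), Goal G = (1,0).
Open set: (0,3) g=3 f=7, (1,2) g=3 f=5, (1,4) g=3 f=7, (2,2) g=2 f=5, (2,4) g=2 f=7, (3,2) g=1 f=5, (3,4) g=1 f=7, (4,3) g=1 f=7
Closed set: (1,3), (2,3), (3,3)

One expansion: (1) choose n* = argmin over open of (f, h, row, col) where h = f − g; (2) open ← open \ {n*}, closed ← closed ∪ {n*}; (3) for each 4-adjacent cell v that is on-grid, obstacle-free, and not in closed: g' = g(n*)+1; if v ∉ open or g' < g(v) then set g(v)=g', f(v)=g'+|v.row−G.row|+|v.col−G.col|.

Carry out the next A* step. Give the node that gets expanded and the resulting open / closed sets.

step 1: expand (1,2) (f=5, h=2) → closed; open now [(0,2) g=4 f=7, (0,3) g=3 f=7, (1,1) g=4 f=5, (1,4) g=3 f=7, (2,2) g=2 f=5, (2,4) g=2 f=7, (3,2) g=1 f=5, (3,4) g=1 f=7, (4,3) g=1 f=7]

expanded=(1,2); open=[(0,2) g=4 f=7, (0,3) g=3 f=7, (1,1) g=4 f=5, (1,4) g=3 f=7, (2,2) g=2 f=5, (2,4) g=2 f=7, (3,2) g=1 f=5, (3,4) g=1 f=7, (4,3) g=1 f=7]; closed=[(1,2), (1,3), (2,3), (3,3)]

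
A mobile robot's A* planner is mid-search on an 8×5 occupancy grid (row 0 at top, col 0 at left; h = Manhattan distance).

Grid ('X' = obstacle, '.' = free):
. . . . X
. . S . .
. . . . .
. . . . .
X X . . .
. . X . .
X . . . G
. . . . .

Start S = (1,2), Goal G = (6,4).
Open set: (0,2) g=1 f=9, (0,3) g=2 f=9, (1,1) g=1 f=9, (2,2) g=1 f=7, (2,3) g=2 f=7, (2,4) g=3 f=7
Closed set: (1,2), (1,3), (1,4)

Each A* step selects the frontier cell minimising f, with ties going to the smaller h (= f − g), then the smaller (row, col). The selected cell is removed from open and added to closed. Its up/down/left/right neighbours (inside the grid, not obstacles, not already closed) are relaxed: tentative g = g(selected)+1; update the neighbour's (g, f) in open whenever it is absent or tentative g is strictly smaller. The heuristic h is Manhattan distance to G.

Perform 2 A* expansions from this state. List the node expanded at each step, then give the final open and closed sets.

order=[(2,4) → (3,4)]; open=[(0,2) g=1 f=9, (0,3) g=2 f=9, (1,1) g=1 f=9, (2,2) g=1 f=7, (2,3) g=2 f=7, (3,3) g=5 f=9, (4,4) g=5 f=7]; closed=[(1,2), (1,3), (1,4), (2,4), (3,4)]

step 1: expand (2,4) (f=7, h=4) → closed; open now [(0,2) g=1 f=9, (0,3) g=2 f=9, (1,1) g=1 f=9, (2,2) g=1 f=7, (2,3) g=2 f=7, (3,4) g=4 f=7]
step 2: expand (3,4) (f=7, h=3) → closed; open now [(0,2) g=1 f=9, (0,3) g=2 f=9, (1,1) g=1 f=9, (2,2) g=1 f=7, (2,3) g=2 f=7, (3,3) g=5 f=9, (4,4) g=5 f=7]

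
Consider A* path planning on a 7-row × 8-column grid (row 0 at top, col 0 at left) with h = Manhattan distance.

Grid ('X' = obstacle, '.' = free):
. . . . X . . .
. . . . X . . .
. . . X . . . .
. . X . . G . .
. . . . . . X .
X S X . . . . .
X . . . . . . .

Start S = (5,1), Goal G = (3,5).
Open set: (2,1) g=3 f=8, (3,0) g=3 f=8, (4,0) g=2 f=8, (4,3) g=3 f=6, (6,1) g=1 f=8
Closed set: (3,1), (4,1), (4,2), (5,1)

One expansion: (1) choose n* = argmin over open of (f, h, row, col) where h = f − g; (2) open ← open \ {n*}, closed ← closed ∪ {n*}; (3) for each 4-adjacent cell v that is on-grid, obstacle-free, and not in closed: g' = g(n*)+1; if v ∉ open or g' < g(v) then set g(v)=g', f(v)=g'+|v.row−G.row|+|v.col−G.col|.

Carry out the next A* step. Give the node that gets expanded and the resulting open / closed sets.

expanded=(4,3); open=[(2,1) g=3 f=8, (3,0) g=3 f=8, (3,3) g=4 f=6, (4,0) g=2 f=8, (4,4) g=4 f=6, (5,3) g=4 f=8, (6,1) g=1 f=8]; closed=[(3,1), (4,1), (4,2), (4,3), (5,1)]

step 1: expand (4,3) (f=6, h=3) → closed; open now [(2,1) g=3 f=8, (3,0) g=3 f=8, (3,3) g=4 f=6, (4,0) g=2 f=8, (4,4) g=4 f=6, (5,3) g=4 f=8, (6,1) g=1 f=8]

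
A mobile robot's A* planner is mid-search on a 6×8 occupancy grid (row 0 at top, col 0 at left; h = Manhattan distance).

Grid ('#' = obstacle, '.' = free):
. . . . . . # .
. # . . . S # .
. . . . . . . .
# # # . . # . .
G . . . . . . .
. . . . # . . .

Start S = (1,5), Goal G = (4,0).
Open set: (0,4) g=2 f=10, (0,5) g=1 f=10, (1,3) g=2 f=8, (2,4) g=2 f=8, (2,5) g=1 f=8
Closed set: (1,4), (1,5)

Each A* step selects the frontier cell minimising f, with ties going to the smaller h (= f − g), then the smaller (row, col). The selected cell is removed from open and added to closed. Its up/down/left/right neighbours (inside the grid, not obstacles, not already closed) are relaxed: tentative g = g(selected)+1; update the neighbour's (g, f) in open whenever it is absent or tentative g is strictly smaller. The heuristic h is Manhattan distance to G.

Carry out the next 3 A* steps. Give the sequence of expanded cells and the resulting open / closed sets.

step 1: expand (1,3) (f=8, h=6) → closed; open now [(0,3) g=3 f=10, (0,4) g=2 f=10, (0,5) g=1 f=10, (1,2) g=3 f=8, (2,3) g=3 f=8, (2,4) g=2 f=8, (2,5) g=1 f=8]
step 2: expand (1,2) (f=8, h=5) → closed; open now [(0,2) g=4 f=10, (0,3) g=3 f=10, (0,4) g=2 f=10, (0,5) g=1 f=10, (2,2) g=4 f=8, (2,3) g=3 f=8, (2,4) g=2 f=8, (2,5) g=1 f=8]
step 3: expand (2,2) (f=8, h=4) → closed; open now [(0,2) g=4 f=10, (0,3) g=3 f=10, (0,4) g=2 f=10, (0,5) g=1 f=10, (2,1) g=5 f=8, (2,3) g=3 f=8, (2,4) g=2 f=8, (2,5) g=1 f=8]

order=[(1,3) → (1,2) → (2,2)]; open=[(0,2) g=4 f=10, (0,3) g=3 f=10, (0,4) g=2 f=10, (0,5) g=1 f=10, (2,1) g=5 f=8, (2,3) g=3 f=8, (2,4) g=2 f=8, (2,5) g=1 f=8]; closed=[(1,2), (1,3), (1,4), (1,5), (2,2)]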